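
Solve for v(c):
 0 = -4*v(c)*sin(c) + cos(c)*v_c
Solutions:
 v(c) = C1/cos(c)^4


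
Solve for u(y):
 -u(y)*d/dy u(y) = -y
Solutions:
 u(y) = -sqrt(C1 + y^2)
 u(y) = sqrt(C1 + y^2)


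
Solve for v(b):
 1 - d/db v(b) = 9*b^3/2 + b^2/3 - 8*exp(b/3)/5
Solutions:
 v(b) = C1 - 9*b^4/8 - b^3/9 + b + 24*exp(b/3)/5


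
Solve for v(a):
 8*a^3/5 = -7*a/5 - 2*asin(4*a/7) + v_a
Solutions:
 v(a) = C1 + 2*a^4/5 + 7*a^2/10 + 2*a*asin(4*a/7) + sqrt(49 - 16*a^2)/2


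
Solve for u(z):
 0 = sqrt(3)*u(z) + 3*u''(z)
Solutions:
 u(z) = C1*sin(3^(3/4)*z/3) + C2*cos(3^(3/4)*z/3)


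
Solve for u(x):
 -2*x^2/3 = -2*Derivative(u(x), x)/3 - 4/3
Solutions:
 u(x) = C1 + x^3/3 - 2*x


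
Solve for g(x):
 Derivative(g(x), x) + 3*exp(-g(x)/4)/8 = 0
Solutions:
 g(x) = 4*log(C1 - 3*x/32)


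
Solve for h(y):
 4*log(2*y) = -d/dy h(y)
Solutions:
 h(y) = C1 - 4*y*log(y) - y*log(16) + 4*y


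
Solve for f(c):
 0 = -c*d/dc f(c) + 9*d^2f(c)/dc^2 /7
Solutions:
 f(c) = C1 + C2*erfi(sqrt(14)*c/6)


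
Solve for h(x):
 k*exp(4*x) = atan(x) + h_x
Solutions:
 h(x) = C1 + k*exp(4*x)/4 - x*atan(x) + log(x^2 + 1)/2


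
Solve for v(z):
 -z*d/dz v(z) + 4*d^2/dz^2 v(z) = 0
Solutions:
 v(z) = C1 + C2*erfi(sqrt(2)*z/4)


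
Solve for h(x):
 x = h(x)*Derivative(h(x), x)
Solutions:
 h(x) = -sqrt(C1 + x^2)
 h(x) = sqrt(C1 + x^2)


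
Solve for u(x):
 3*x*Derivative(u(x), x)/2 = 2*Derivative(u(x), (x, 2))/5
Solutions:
 u(x) = C1 + C2*erfi(sqrt(30)*x/4)


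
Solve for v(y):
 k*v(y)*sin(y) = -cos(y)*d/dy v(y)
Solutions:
 v(y) = C1*exp(k*log(cos(y)))


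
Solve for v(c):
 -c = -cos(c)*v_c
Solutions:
 v(c) = C1 + Integral(c/cos(c), c)


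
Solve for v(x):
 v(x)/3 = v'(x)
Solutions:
 v(x) = C1*exp(x/3)


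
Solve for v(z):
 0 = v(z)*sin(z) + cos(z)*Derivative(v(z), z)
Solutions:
 v(z) = C1*cos(z)


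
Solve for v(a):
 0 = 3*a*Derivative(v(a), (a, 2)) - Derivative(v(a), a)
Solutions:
 v(a) = C1 + C2*a^(4/3)


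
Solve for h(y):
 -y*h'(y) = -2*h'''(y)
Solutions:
 h(y) = C1 + Integral(C2*airyai(2^(2/3)*y/2) + C3*airybi(2^(2/3)*y/2), y)


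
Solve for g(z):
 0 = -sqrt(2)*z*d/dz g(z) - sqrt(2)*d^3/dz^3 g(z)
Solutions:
 g(z) = C1 + Integral(C2*airyai(-z) + C3*airybi(-z), z)


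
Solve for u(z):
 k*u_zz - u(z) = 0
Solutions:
 u(z) = C1*exp(-z*sqrt(1/k)) + C2*exp(z*sqrt(1/k))


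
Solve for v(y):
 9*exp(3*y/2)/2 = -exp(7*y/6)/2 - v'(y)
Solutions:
 v(y) = C1 - 3*exp(7*y/6)/7 - 3*exp(3*y/2)


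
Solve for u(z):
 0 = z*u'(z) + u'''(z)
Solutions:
 u(z) = C1 + Integral(C2*airyai(-z) + C3*airybi(-z), z)


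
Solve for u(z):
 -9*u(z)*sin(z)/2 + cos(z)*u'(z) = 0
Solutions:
 u(z) = C1/cos(z)^(9/2)


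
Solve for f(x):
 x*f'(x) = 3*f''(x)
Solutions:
 f(x) = C1 + C2*erfi(sqrt(6)*x/6)


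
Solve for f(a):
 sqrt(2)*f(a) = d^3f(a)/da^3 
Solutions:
 f(a) = C3*exp(2^(1/6)*a) + (C1*sin(2^(1/6)*sqrt(3)*a/2) + C2*cos(2^(1/6)*sqrt(3)*a/2))*exp(-2^(1/6)*a/2)


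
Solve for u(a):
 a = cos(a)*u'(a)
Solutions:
 u(a) = C1 + Integral(a/cos(a), a)


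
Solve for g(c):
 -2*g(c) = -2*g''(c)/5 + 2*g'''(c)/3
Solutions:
 g(c) = C1*exp(c*(2*2^(1/3)/(5*sqrt(5565) + 373)^(1/3) + 4 + 2^(2/3)*(5*sqrt(5565) + 373)^(1/3))/20)*sin(2^(1/3)*sqrt(3)*c*(-2^(1/3)*(5*sqrt(5565) + 373)^(1/3) + 2/(5*sqrt(5565) + 373)^(1/3))/20) + C2*exp(c*(2*2^(1/3)/(5*sqrt(5565) + 373)^(1/3) + 4 + 2^(2/3)*(5*sqrt(5565) + 373)^(1/3))/20)*cos(2^(1/3)*sqrt(3)*c*(-2^(1/3)*(5*sqrt(5565) + 373)^(1/3) + 2/(5*sqrt(5565) + 373)^(1/3))/20) + C3*exp(c*(-2^(2/3)*(5*sqrt(5565) + 373)^(1/3) - 2*2^(1/3)/(5*sqrt(5565) + 373)^(1/3) + 2)/10)


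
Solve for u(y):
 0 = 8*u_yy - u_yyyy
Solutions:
 u(y) = C1 + C2*y + C3*exp(-2*sqrt(2)*y) + C4*exp(2*sqrt(2)*y)


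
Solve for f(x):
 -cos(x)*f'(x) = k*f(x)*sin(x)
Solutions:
 f(x) = C1*exp(k*log(cos(x)))


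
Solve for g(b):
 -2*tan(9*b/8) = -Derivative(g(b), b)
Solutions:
 g(b) = C1 - 16*log(cos(9*b/8))/9


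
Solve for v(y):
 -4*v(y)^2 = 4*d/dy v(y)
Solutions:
 v(y) = 1/(C1 + y)


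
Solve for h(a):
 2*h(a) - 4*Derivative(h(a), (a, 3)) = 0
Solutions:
 h(a) = C3*exp(2^(2/3)*a/2) + (C1*sin(2^(2/3)*sqrt(3)*a/4) + C2*cos(2^(2/3)*sqrt(3)*a/4))*exp(-2^(2/3)*a/4)


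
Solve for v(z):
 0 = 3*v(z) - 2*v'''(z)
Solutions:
 v(z) = C3*exp(2^(2/3)*3^(1/3)*z/2) + (C1*sin(2^(2/3)*3^(5/6)*z/4) + C2*cos(2^(2/3)*3^(5/6)*z/4))*exp(-2^(2/3)*3^(1/3)*z/4)


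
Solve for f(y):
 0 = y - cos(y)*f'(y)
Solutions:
 f(y) = C1 + Integral(y/cos(y), y)


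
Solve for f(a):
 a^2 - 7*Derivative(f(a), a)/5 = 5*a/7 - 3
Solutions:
 f(a) = C1 + 5*a^3/21 - 25*a^2/98 + 15*a/7


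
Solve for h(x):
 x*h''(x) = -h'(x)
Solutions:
 h(x) = C1 + C2*log(x)


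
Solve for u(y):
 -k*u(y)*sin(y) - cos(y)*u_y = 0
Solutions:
 u(y) = C1*exp(k*log(cos(y)))


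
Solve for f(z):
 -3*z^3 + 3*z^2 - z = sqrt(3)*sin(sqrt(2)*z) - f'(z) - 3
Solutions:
 f(z) = C1 + 3*z^4/4 - z^3 + z^2/2 - 3*z - sqrt(6)*cos(sqrt(2)*z)/2


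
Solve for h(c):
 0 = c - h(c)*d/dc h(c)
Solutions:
 h(c) = -sqrt(C1 + c^2)
 h(c) = sqrt(C1 + c^2)


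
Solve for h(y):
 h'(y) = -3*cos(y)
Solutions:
 h(y) = C1 - 3*sin(y)


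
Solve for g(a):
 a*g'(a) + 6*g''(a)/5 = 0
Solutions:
 g(a) = C1 + C2*erf(sqrt(15)*a/6)


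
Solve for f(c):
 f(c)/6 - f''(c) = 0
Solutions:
 f(c) = C1*exp(-sqrt(6)*c/6) + C2*exp(sqrt(6)*c/6)


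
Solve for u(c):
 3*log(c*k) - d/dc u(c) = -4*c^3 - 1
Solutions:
 u(c) = C1 + c^4 + 3*c*log(c*k) - 2*c


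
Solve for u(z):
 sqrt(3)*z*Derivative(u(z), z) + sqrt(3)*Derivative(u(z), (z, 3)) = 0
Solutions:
 u(z) = C1 + Integral(C2*airyai(-z) + C3*airybi(-z), z)


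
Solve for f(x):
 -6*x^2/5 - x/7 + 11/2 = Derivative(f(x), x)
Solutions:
 f(x) = C1 - 2*x^3/5 - x^2/14 + 11*x/2


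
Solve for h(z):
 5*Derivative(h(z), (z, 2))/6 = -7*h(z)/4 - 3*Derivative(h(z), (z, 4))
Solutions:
 h(z) = (C1*sin(sqrt(2)*3^(3/4)*7^(1/4)*z*cos(atan(sqrt(731)/5)/2)/6) + C2*cos(sqrt(2)*3^(3/4)*7^(1/4)*z*cos(atan(sqrt(731)/5)/2)/6))*exp(-sqrt(2)*3^(3/4)*7^(1/4)*z*sin(atan(sqrt(731)/5)/2)/6) + (C3*sin(sqrt(2)*3^(3/4)*7^(1/4)*z*cos(atan(sqrt(731)/5)/2)/6) + C4*cos(sqrt(2)*3^(3/4)*7^(1/4)*z*cos(atan(sqrt(731)/5)/2)/6))*exp(sqrt(2)*3^(3/4)*7^(1/4)*z*sin(atan(sqrt(731)/5)/2)/6)


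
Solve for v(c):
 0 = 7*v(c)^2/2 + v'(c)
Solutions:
 v(c) = 2/(C1 + 7*c)


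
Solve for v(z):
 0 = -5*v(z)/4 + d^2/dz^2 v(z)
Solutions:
 v(z) = C1*exp(-sqrt(5)*z/2) + C2*exp(sqrt(5)*z/2)


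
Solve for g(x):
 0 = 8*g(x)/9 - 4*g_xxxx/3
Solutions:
 g(x) = C1*exp(-2^(1/4)*3^(3/4)*x/3) + C2*exp(2^(1/4)*3^(3/4)*x/3) + C3*sin(2^(1/4)*3^(3/4)*x/3) + C4*cos(2^(1/4)*3^(3/4)*x/3)


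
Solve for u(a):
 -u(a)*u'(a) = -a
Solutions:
 u(a) = -sqrt(C1 + a^2)
 u(a) = sqrt(C1 + a^2)


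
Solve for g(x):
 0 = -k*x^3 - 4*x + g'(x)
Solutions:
 g(x) = C1 + k*x^4/4 + 2*x^2


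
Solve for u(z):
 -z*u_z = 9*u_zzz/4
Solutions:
 u(z) = C1 + Integral(C2*airyai(-2^(2/3)*3^(1/3)*z/3) + C3*airybi(-2^(2/3)*3^(1/3)*z/3), z)


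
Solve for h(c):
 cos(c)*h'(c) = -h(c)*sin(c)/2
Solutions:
 h(c) = C1*sqrt(cos(c))


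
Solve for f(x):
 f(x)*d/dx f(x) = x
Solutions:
 f(x) = -sqrt(C1 + x^2)
 f(x) = sqrt(C1 + x^2)


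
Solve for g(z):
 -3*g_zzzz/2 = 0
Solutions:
 g(z) = C1 + C2*z + C3*z^2 + C4*z^3


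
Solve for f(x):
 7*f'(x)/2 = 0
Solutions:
 f(x) = C1


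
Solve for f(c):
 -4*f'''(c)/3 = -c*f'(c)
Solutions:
 f(c) = C1 + Integral(C2*airyai(6^(1/3)*c/2) + C3*airybi(6^(1/3)*c/2), c)


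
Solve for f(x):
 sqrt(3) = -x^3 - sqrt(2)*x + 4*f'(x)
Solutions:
 f(x) = C1 + x^4/16 + sqrt(2)*x^2/8 + sqrt(3)*x/4


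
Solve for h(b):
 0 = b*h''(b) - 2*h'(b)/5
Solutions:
 h(b) = C1 + C2*b^(7/5)


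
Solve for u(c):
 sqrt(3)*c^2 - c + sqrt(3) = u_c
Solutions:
 u(c) = C1 + sqrt(3)*c^3/3 - c^2/2 + sqrt(3)*c


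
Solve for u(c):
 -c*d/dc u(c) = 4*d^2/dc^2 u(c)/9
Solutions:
 u(c) = C1 + C2*erf(3*sqrt(2)*c/4)


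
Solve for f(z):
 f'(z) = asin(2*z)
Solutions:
 f(z) = C1 + z*asin(2*z) + sqrt(1 - 4*z^2)/2


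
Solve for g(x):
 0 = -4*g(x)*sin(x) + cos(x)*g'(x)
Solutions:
 g(x) = C1/cos(x)^4


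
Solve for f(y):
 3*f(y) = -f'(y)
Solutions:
 f(y) = C1*exp(-3*y)


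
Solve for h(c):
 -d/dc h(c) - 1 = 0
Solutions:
 h(c) = C1 - c


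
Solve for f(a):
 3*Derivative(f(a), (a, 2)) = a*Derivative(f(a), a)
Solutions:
 f(a) = C1 + C2*erfi(sqrt(6)*a/6)


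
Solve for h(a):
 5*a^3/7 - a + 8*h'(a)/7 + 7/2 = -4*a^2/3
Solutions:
 h(a) = C1 - 5*a^4/32 - 7*a^3/18 + 7*a^2/16 - 49*a/16


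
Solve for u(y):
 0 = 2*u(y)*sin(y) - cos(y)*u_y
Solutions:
 u(y) = C1/cos(y)^2


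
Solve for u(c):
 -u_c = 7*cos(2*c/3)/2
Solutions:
 u(c) = C1 - 21*sin(2*c/3)/4


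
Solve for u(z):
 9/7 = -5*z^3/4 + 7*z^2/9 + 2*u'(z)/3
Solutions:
 u(z) = C1 + 15*z^4/32 - 7*z^3/18 + 27*z/14


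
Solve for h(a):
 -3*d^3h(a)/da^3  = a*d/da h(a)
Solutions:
 h(a) = C1 + Integral(C2*airyai(-3^(2/3)*a/3) + C3*airybi(-3^(2/3)*a/3), a)


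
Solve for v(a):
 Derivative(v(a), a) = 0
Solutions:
 v(a) = C1


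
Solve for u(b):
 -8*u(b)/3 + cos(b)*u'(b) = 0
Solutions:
 u(b) = C1*(sin(b) + 1)^(4/3)/(sin(b) - 1)^(4/3)


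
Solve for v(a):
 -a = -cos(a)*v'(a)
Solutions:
 v(a) = C1 + Integral(a/cos(a), a)


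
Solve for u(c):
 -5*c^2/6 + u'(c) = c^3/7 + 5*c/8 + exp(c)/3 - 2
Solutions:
 u(c) = C1 + c^4/28 + 5*c^3/18 + 5*c^2/16 - 2*c + exp(c)/3


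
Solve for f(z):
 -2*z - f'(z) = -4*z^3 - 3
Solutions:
 f(z) = C1 + z^4 - z^2 + 3*z


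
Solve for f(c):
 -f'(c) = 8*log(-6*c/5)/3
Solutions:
 f(c) = C1 - 8*c*log(-c)/3 + 8*c*(-log(6) + 1 + log(5))/3


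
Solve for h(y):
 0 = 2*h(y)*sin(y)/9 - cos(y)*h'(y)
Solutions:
 h(y) = C1/cos(y)^(2/9)


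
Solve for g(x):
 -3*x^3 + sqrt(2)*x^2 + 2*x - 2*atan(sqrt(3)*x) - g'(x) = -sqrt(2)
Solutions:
 g(x) = C1 - 3*x^4/4 + sqrt(2)*x^3/3 + x^2 - 2*x*atan(sqrt(3)*x) + sqrt(2)*x + sqrt(3)*log(3*x^2 + 1)/3


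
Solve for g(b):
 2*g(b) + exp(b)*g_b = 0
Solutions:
 g(b) = C1*exp(2*exp(-b))


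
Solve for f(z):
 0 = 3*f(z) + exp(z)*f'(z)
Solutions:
 f(z) = C1*exp(3*exp(-z))


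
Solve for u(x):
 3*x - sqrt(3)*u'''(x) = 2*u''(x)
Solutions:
 u(x) = C1 + C2*x + C3*exp(-2*sqrt(3)*x/3) + x^3/4 - 3*sqrt(3)*x^2/8


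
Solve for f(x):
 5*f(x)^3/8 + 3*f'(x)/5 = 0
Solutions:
 f(x) = -2*sqrt(3)*sqrt(-1/(C1 - 25*x))
 f(x) = 2*sqrt(3)*sqrt(-1/(C1 - 25*x))


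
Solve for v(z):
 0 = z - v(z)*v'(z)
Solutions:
 v(z) = -sqrt(C1 + z^2)
 v(z) = sqrt(C1 + z^2)


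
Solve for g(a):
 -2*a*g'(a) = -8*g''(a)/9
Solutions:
 g(a) = C1 + C2*erfi(3*sqrt(2)*a/4)


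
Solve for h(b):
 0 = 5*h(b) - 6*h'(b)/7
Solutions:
 h(b) = C1*exp(35*b/6)


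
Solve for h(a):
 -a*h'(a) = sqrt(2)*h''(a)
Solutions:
 h(a) = C1 + C2*erf(2^(1/4)*a/2)


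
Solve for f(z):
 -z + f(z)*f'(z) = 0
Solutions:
 f(z) = -sqrt(C1 + z^2)
 f(z) = sqrt(C1 + z^2)


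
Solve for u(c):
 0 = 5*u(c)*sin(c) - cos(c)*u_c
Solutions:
 u(c) = C1/cos(c)^5


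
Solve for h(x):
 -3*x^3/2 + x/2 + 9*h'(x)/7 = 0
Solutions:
 h(x) = C1 + 7*x^4/24 - 7*x^2/36


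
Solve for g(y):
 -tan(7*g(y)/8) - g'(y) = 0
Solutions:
 g(y) = -8*asin(C1*exp(-7*y/8))/7 + 8*pi/7
 g(y) = 8*asin(C1*exp(-7*y/8))/7


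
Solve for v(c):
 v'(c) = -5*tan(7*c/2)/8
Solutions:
 v(c) = C1 + 5*log(cos(7*c/2))/28


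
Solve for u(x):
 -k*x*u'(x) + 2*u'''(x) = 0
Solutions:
 u(x) = C1 + Integral(C2*airyai(2^(2/3)*k^(1/3)*x/2) + C3*airybi(2^(2/3)*k^(1/3)*x/2), x)


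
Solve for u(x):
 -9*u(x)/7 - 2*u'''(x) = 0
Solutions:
 u(x) = C3*exp(-42^(2/3)*x/14) + (C1*sin(3*14^(2/3)*3^(1/6)*x/28) + C2*cos(3*14^(2/3)*3^(1/6)*x/28))*exp(42^(2/3)*x/28)


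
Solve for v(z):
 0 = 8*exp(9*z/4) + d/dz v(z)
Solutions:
 v(z) = C1 - 32*exp(9*z/4)/9


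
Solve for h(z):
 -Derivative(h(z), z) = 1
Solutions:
 h(z) = C1 - z


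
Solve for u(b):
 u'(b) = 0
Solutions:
 u(b) = C1


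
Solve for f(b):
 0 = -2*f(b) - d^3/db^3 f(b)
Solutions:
 f(b) = C3*exp(-2^(1/3)*b) + (C1*sin(2^(1/3)*sqrt(3)*b/2) + C2*cos(2^(1/3)*sqrt(3)*b/2))*exp(2^(1/3)*b/2)


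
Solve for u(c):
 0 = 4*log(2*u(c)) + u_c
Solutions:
 Integral(1/(log(_y) + log(2)), (_y, u(c)))/4 = C1 - c


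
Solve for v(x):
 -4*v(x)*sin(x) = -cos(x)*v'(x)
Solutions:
 v(x) = C1/cos(x)^4


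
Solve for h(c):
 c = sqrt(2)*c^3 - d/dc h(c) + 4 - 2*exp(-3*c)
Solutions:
 h(c) = C1 + sqrt(2)*c^4/4 - c^2/2 + 4*c + 2*exp(-3*c)/3


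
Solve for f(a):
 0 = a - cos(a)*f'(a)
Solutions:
 f(a) = C1 + Integral(a/cos(a), a)


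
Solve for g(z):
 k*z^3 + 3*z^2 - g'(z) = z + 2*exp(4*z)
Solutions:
 g(z) = C1 + k*z^4/4 + z^3 - z^2/2 - exp(4*z)/2


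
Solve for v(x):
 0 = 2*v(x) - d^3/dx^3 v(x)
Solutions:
 v(x) = C3*exp(2^(1/3)*x) + (C1*sin(2^(1/3)*sqrt(3)*x/2) + C2*cos(2^(1/3)*sqrt(3)*x/2))*exp(-2^(1/3)*x/2)


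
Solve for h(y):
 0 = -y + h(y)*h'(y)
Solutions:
 h(y) = -sqrt(C1 + y^2)
 h(y) = sqrt(C1 + y^2)


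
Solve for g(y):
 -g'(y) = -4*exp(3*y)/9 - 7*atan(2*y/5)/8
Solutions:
 g(y) = C1 + 7*y*atan(2*y/5)/8 + 4*exp(3*y)/27 - 35*log(4*y^2 + 25)/32


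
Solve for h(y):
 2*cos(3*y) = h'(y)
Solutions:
 h(y) = C1 + 2*sin(3*y)/3


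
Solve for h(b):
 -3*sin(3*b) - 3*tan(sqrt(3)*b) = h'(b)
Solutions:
 h(b) = C1 + sqrt(3)*log(cos(sqrt(3)*b)) + cos(3*b)


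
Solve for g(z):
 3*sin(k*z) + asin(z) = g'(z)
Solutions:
 g(z) = C1 + z*asin(z) + sqrt(1 - z^2) + 3*Piecewise((-cos(k*z)/k, Ne(k, 0)), (0, True))


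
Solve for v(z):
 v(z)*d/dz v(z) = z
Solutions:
 v(z) = -sqrt(C1 + z^2)
 v(z) = sqrt(C1 + z^2)


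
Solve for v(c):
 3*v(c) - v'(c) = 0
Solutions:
 v(c) = C1*exp(3*c)


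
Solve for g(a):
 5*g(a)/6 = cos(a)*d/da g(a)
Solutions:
 g(a) = C1*(sin(a) + 1)^(5/12)/(sin(a) - 1)^(5/12)


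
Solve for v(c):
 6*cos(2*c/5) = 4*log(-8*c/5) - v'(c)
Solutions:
 v(c) = C1 + 4*c*log(-c) - 4*c*log(5) - 4*c + 12*c*log(2) - 15*sin(2*c/5)


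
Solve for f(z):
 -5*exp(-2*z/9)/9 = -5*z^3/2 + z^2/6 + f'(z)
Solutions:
 f(z) = C1 + 5*z^4/8 - z^3/18 + 5*exp(-2*z/9)/2


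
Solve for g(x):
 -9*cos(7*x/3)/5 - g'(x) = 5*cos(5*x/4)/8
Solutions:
 g(x) = C1 - sin(5*x/4)/2 - 27*sin(7*x/3)/35


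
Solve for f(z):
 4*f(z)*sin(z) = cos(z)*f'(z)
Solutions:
 f(z) = C1/cos(z)^4


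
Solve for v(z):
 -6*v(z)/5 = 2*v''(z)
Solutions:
 v(z) = C1*sin(sqrt(15)*z/5) + C2*cos(sqrt(15)*z/5)


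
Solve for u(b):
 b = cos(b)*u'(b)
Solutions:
 u(b) = C1 + Integral(b/cos(b), b)


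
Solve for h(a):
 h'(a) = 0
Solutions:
 h(a) = C1


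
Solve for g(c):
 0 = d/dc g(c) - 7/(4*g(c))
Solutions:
 g(c) = -sqrt(C1 + 14*c)/2
 g(c) = sqrt(C1 + 14*c)/2


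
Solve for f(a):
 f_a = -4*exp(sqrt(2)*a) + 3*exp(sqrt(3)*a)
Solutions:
 f(a) = C1 - 2*sqrt(2)*exp(sqrt(2)*a) + sqrt(3)*exp(sqrt(3)*a)


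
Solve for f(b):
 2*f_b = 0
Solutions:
 f(b) = C1


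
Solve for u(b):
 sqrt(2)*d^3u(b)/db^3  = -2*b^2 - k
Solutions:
 u(b) = C1 + C2*b + C3*b^2 - sqrt(2)*b^5/60 - sqrt(2)*b^3*k/12


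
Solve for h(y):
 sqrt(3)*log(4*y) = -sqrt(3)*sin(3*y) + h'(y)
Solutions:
 h(y) = C1 + sqrt(3)*y*(log(y) - 1) + 2*sqrt(3)*y*log(2) - sqrt(3)*cos(3*y)/3


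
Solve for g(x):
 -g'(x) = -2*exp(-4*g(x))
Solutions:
 g(x) = log(-I*(C1 + 8*x)^(1/4))
 g(x) = log(I*(C1 + 8*x)^(1/4))
 g(x) = log(-(C1 + 8*x)^(1/4))
 g(x) = log(C1 + 8*x)/4


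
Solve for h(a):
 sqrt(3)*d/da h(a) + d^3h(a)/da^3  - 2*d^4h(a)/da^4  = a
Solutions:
 h(a) = C1 + C2*exp(a*(-(1 + 54*sqrt(3) + sqrt(-1 + (1 + 54*sqrt(3))^2))^(1/3) - 1/(1 + 54*sqrt(3) + sqrt(-1 + (1 + 54*sqrt(3))^2))^(1/3) + 2)/12)*sin(sqrt(3)*a*(-(1 + 54*sqrt(3) + sqrt(-1 + (1 + 54*sqrt(3))^2))^(1/3) + (1 + 54*sqrt(3) + sqrt(-1 + (1 + 54*sqrt(3))^2))^(-1/3))/12) + C3*exp(a*(-(1 + 54*sqrt(3) + sqrt(-1 + (1 + 54*sqrt(3))^2))^(1/3) - 1/(1 + 54*sqrt(3) + sqrt(-1 + (1 + 54*sqrt(3))^2))^(1/3) + 2)/12)*cos(sqrt(3)*a*(-(1 + 54*sqrt(3) + sqrt(-1 + (1 + 54*sqrt(3))^2))^(1/3) + (1 + 54*sqrt(3) + sqrt(-1 + (1 + 54*sqrt(3))^2))^(-1/3))/12) + C4*exp(a*((1 + 54*sqrt(3) + sqrt(-1 + (1 + 54*sqrt(3))^2))^(-1/3) + 1 + (1 + 54*sqrt(3) + sqrt(-1 + (1 + 54*sqrt(3))^2))^(1/3))/6) + sqrt(3)*a^2/6


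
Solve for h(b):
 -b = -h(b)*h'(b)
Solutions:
 h(b) = -sqrt(C1 + b^2)
 h(b) = sqrt(C1 + b^2)


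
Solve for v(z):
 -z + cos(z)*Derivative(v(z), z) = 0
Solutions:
 v(z) = C1 + Integral(z/cos(z), z)


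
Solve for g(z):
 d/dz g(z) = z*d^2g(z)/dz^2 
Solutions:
 g(z) = C1 + C2*z^2


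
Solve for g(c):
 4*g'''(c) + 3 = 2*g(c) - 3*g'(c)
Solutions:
 g(c) = C3*exp(c/2) + (C1*sin(sqrt(15)*c/4) + C2*cos(sqrt(15)*c/4))*exp(-c/4) + 3/2


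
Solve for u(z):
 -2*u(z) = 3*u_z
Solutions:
 u(z) = C1*exp(-2*z/3)


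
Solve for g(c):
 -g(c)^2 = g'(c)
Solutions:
 g(c) = 1/(C1 + c)


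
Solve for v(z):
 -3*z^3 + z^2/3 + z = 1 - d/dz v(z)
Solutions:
 v(z) = C1 + 3*z^4/4 - z^3/9 - z^2/2 + z


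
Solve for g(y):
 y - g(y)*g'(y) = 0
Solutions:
 g(y) = -sqrt(C1 + y^2)
 g(y) = sqrt(C1 + y^2)


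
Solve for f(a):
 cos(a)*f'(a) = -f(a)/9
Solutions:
 f(a) = C1*(sin(a) - 1)^(1/18)/(sin(a) + 1)^(1/18)


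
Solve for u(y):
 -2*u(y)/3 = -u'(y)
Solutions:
 u(y) = C1*exp(2*y/3)


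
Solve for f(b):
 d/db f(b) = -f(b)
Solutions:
 f(b) = C1*exp(-b)


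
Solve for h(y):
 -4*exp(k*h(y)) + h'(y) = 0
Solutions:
 h(y) = Piecewise((log(-1/(C1*k + 4*k*y))/k, Ne(k, 0)), (nan, True))
 h(y) = Piecewise((C1 + 4*y, Eq(k, 0)), (nan, True))


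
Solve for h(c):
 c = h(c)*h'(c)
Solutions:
 h(c) = -sqrt(C1 + c^2)
 h(c) = sqrt(C1 + c^2)


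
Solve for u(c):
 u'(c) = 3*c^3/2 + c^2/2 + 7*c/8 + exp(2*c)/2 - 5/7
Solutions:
 u(c) = C1 + 3*c^4/8 + c^3/6 + 7*c^2/16 - 5*c/7 + exp(2*c)/4


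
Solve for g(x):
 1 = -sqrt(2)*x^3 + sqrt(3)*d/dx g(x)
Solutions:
 g(x) = C1 + sqrt(6)*x^4/12 + sqrt(3)*x/3


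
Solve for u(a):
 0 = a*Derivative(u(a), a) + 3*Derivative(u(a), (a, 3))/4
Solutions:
 u(a) = C1 + Integral(C2*airyai(-6^(2/3)*a/3) + C3*airybi(-6^(2/3)*a/3), a)


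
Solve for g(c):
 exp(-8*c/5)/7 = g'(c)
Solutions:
 g(c) = C1 - 5*exp(-8*c/5)/56


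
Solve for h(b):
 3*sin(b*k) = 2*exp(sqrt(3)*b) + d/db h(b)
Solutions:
 h(b) = C1 - 2*sqrt(3)*exp(sqrt(3)*b)/3 - 3*cos(b*k)/k


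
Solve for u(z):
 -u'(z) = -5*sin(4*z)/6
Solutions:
 u(z) = C1 - 5*cos(4*z)/24


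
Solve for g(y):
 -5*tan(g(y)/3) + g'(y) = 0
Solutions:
 g(y) = -3*asin(C1*exp(5*y/3)) + 3*pi
 g(y) = 3*asin(C1*exp(5*y/3))


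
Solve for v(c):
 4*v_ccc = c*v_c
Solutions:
 v(c) = C1 + Integral(C2*airyai(2^(1/3)*c/2) + C3*airybi(2^(1/3)*c/2), c)


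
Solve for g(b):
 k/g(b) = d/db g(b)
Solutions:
 g(b) = -sqrt(C1 + 2*b*k)
 g(b) = sqrt(C1 + 2*b*k)


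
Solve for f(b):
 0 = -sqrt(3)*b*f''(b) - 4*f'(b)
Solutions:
 f(b) = C1 + C2*b^(1 - 4*sqrt(3)/3)


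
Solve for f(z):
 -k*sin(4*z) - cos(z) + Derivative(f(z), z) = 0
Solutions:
 f(z) = C1 - k*cos(4*z)/4 + sin(z)


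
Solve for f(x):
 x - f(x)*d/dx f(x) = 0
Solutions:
 f(x) = -sqrt(C1 + x^2)
 f(x) = sqrt(C1 + x^2)


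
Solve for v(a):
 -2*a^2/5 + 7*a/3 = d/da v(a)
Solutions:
 v(a) = C1 - 2*a^3/15 + 7*a^2/6


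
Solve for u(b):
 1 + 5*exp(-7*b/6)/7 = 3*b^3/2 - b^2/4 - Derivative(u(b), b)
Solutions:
 u(b) = C1 + 3*b^4/8 - b^3/12 - b + 30*exp(-7*b/6)/49


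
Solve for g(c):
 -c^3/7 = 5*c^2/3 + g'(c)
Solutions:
 g(c) = C1 - c^4/28 - 5*c^3/9


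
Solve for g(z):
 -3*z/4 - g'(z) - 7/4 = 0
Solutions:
 g(z) = C1 - 3*z^2/8 - 7*z/4


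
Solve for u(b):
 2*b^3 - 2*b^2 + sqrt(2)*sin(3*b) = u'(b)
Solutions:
 u(b) = C1 + b^4/2 - 2*b^3/3 - sqrt(2)*cos(3*b)/3


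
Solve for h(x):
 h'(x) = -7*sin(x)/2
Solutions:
 h(x) = C1 + 7*cos(x)/2


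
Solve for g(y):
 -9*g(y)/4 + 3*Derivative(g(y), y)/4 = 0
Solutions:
 g(y) = C1*exp(3*y)


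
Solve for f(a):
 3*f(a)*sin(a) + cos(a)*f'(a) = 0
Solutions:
 f(a) = C1*cos(a)^3


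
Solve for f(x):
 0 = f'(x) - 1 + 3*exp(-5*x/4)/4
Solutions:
 f(x) = C1 + x + 3*exp(-5*x/4)/5


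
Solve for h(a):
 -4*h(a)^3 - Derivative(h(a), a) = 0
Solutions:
 h(a) = -sqrt(2)*sqrt(-1/(C1 - 4*a))/2
 h(a) = sqrt(2)*sqrt(-1/(C1 - 4*a))/2


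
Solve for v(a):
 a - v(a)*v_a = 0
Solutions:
 v(a) = -sqrt(C1 + a^2)
 v(a) = sqrt(C1 + a^2)


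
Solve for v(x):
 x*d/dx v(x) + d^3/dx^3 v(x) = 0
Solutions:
 v(x) = C1 + Integral(C2*airyai(-x) + C3*airybi(-x), x)


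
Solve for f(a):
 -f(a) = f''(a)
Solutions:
 f(a) = C1*sin(a) + C2*cos(a)


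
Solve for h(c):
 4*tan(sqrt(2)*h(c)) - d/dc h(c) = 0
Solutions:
 h(c) = sqrt(2)*(pi - asin(C1*exp(4*sqrt(2)*c)))/2
 h(c) = sqrt(2)*asin(C1*exp(4*sqrt(2)*c))/2


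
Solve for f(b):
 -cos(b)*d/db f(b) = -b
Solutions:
 f(b) = C1 + Integral(b/cos(b), b)


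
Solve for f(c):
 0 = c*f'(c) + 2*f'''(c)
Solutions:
 f(c) = C1 + Integral(C2*airyai(-2^(2/3)*c/2) + C3*airybi(-2^(2/3)*c/2), c)


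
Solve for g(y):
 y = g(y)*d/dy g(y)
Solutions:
 g(y) = -sqrt(C1 + y^2)
 g(y) = sqrt(C1 + y^2)


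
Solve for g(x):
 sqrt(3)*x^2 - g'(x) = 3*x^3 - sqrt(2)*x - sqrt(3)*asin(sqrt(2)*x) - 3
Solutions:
 g(x) = C1 - 3*x^4/4 + sqrt(3)*x^3/3 + sqrt(2)*x^2/2 + 3*x + sqrt(3)*(x*asin(sqrt(2)*x) + sqrt(2)*sqrt(1 - 2*x^2)/2)


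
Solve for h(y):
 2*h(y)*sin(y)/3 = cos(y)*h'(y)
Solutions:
 h(y) = C1/cos(y)^(2/3)


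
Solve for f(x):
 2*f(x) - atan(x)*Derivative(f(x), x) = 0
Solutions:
 f(x) = C1*exp(2*Integral(1/atan(x), x))


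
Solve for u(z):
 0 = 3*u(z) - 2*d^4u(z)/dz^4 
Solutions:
 u(z) = C1*exp(-2^(3/4)*3^(1/4)*z/2) + C2*exp(2^(3/4)*3^(1/4)*z/2) + C3*sin(2^(3/4)*3^(1/4)*z/2) + C4*cos(2^(3/4)*3^(1/4)*z/2)


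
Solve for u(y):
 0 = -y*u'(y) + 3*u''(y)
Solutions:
 u(y) = C1 + C2*erfi(sqrt(6)*y/6)


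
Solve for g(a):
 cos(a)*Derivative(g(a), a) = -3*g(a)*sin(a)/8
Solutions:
 g(a) = C1*cos(a)^(3/8)


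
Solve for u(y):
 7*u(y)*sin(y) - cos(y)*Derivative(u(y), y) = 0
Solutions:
 u(y) = C1/cos(y)^7


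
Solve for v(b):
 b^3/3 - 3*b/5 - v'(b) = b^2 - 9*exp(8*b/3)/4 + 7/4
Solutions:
 v(b) = C1 + b^4/12 - b^3/3 - 3*b^2/10 - 7*b/4 + 27*exp(8*b/3)/32


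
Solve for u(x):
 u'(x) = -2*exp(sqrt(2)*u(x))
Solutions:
 u(x) = sqrt(2)*(2*log(1/(C1 + 2*x)) - log(2))/4


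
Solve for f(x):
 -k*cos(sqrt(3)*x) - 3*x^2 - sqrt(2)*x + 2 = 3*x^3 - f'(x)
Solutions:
 f(x) = C1 + sqrt(3)*k*sin(sqrt(3)*x)/3 + 3*x^4/4 + x^3 + sqrt(2)*x^2/2 - 2*x


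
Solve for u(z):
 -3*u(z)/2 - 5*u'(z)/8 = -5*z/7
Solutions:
 u(z) = C1*exp(-12*z/5) + 10*z/21 - 25/126


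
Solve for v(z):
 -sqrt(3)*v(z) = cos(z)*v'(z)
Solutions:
 v(z) = C1*(sin(z) - 1)^(sqrt(3)/2)/(sin(z) + 1)^(sqrt(3)/2)


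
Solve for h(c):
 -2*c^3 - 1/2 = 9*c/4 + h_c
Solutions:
 h(c) = C1 - c^4/2 - 9*c^2/8 - c/2


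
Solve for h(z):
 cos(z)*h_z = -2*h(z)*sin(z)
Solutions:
 h(z) = C1*cos(z)^2


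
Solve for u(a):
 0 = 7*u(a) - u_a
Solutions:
 u(a) = C1*exp(7*a)


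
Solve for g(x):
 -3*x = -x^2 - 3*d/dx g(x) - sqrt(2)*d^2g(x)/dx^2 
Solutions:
 g(x) = C1 + C2*exp(-3*sqrt(2)*x/2) - x^3/9 + sqrt(2)*x^2/9 + x^2/2 - sqrt(2)*x/3 - 4*x/27


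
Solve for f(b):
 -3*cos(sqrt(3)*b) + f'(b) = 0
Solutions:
 f(b) = C1 + sqrt(3)*sin(sqrt(3)*b)


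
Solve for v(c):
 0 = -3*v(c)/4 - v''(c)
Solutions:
 v(c) = C1*sin(sqrt(3)*c/2) + C2*cos(sqrt(3)*c/2)


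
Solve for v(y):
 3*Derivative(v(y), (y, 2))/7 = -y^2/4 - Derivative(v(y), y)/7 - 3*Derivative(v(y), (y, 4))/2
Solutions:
 v(y) = C1 + C2*exp(-21^(1/3)*y*(-(21 + sqrt(609))^(1/3) + 2*21^(1/3)/(21 + sqrt(609))^(1/3))/42)*sin(3^(1/6)*7^(1/3)*y*(6*7^(1/3)/(21 + sqrt(609))^(1/3) + 3^(2/3)*(21 + sqrt(609))^(1/3))/42) + C3*exp(-21^(1/3)*y*(-(21 + sqrt(609))^(1/3) + 2*21^(1/3)/(21 + sqrt(609))^(1/3))/42)*cos(3^(1/6)*7^(1/3)*y*(6*7^(1/3)/(21 + sqrt(609))^(1/3) + 3^(2/3)*(21 + sqrt(609))^(1/3))/42) + C4*exp(21^(1/3)*y*(-(21 + sqrt(609))^(1/3) + 2*21^(1/3)/(21 + sqrt(609))^(1/3))/21) - 7*y^3/12 + 21*y^2/4 - 63*y/2


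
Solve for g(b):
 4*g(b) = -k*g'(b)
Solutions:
 g(b) = C1*exp(-4*b/k)


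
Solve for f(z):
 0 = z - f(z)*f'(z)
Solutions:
 f(z) = -sqrt(C1 + z^2)
 f(z) = sqrt(C1 + z^2)


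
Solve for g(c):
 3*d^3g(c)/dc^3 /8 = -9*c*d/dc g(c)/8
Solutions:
 g(c) = C1 + Integral(C2*airyai(-3^(1/3)*c) + C3*airybi(-3^(1/3)*c), c)


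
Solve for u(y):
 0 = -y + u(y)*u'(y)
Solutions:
 u(y) = -sqrt(C1 + y^2)
 u(y) = sqrt(C1 + y^2)


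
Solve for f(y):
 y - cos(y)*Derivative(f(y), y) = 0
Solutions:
 f(y) = C1 + Integral(y/cos(y), y)


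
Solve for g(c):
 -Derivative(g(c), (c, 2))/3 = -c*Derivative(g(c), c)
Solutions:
 g(c) = C1 + C2*erfi(sqrt(6)*c/2)


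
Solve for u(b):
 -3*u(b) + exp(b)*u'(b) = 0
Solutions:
 u(b) = C1*exp(-3*exp(-b))


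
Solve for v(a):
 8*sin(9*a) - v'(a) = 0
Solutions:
 v(a) = C1 - 8*cos(9*a)/9


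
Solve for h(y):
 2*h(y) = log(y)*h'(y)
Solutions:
 h(y) = C1*exp(2*li(y))


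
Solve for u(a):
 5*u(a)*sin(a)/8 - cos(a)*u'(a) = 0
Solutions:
 u(a) = C1/cos(a)^(5/8)


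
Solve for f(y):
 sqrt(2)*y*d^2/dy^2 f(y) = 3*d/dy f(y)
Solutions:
 f(y) = C1 + C2*y^(1 + 3*sqrt(2)/2)


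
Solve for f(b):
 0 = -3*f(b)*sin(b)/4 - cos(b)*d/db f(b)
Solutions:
 f(b) = C1*cos(b)^(3/4)


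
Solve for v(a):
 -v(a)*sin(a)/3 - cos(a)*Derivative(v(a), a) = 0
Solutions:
 v(a) = C1*cos(a)^(1/3)


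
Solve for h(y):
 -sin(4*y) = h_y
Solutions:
 h(y) = C1 + cos(4*y)/4


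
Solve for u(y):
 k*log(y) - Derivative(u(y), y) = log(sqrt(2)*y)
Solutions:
 u(y) = C1 + k*y*log(y) - k*y - y*log(y) - y*log(2)/2 + y


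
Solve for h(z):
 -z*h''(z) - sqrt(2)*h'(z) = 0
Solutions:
 h(z) = C1 + C2*z^(1 - sqrt(2))


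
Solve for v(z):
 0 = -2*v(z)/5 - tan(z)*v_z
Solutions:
 v(z) = C1/sin(z)^(2/5)


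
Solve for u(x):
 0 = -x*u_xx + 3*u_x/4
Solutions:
 u(x) = C1 + C2*x^(7/4)


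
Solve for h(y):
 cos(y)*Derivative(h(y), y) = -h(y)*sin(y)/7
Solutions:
 h(y) = C1*cos(y)^(1/7)


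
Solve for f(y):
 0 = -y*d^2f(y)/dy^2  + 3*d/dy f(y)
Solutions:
 f(y) = C1 + C2*y^4


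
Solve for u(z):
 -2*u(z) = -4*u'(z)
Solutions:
 u(z) = C1*exp(z/2)


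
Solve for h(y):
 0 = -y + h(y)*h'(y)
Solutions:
 h(y) = -sqrt(C1 + y^2)
 h(y) = sqrt(C1 + y^2)


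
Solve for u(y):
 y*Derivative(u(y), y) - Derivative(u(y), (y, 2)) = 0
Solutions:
 u(y) = C1 + C2*erfi(sqrt(2)*y/2)


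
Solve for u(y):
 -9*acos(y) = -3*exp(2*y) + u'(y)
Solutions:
 u(y) = C1 - 9*y*acos(y) + 9*sqrt(1 - y^2) + 3*exp(2*y)/2


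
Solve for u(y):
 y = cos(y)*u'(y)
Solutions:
 u(y) = C1 + Integral(y/cos(y), y)


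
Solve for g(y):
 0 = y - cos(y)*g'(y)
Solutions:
 g(y) = C1 + Integral(y/cos(y), y)


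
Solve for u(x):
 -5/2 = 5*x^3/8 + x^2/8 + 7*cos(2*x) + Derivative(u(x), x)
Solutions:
 u(x) = C1 - 5*x^4/32 - x^3/24 - 5*x/2 - 7*sin(x)*cos(x)


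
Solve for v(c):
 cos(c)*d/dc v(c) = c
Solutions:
 v(c) = C1 + Integral(c/cos(c), c)


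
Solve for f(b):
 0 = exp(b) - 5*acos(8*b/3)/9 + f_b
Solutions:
 f(b) = C1 + 5*b*acos(8*b/3)/9 - 5*sqrt(9 - 64*b^2)/72 - exp(b)


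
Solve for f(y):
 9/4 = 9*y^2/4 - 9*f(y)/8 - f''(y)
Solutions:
 f(y) = C1*sin(3*sqrt(2)*y/4) + C2*cos(3*sqrt(2)*y/4) + 2*y^2 - 50/9


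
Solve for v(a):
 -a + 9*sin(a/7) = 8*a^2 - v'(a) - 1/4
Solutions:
 v(a) = C1 + 8*a^3/3 + a^2/2 - a/4 + 63*cos(a/7)


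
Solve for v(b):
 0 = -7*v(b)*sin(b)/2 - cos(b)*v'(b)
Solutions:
 v(b) = C1*cos(b)^(7/2)


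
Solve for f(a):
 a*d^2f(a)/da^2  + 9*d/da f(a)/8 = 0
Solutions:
 f(a) = C1 + C2/a^(1/8)


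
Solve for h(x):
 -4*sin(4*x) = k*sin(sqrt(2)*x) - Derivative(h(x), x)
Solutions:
 h(x) = C1 - sqrt(2)*k*cos(sqrt(2)*x)/2 - cos(4*x)


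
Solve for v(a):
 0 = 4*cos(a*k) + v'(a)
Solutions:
 v(a) = C1 - 4*sin(a*k)/k


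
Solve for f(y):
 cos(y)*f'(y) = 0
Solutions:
 f(y) = C1


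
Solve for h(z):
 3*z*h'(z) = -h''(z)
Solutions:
 h(z) = C1 + C2*erf(sqrt(6)*z/2)


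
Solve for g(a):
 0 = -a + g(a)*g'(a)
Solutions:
 g(a) = -sqrt(C1 + a^2)
 g(a) = sqrt(C1 + a^2)


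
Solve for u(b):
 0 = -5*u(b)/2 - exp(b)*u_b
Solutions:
 u(b) = C1*exp(5*exp(-b)/2)


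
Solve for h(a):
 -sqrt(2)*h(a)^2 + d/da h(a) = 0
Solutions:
 h(a) = -1/(C1 + sqrt(2)*a)


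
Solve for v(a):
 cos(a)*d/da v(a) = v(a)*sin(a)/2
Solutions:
 v(a) = C1/sqrt(cos(a))


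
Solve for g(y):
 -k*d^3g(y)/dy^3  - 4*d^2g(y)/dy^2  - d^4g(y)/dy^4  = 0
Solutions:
 g(y) = C1 + C2*y + C3*exp(y*(-k + sqrt(k^2 - 16))/2) + C4*exp(-y*(k + sqrt(k^2 - 16))/2)


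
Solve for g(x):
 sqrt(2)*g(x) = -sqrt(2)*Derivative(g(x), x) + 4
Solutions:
 g(x) = C1*exp(-x) + 2*sqrt(2)


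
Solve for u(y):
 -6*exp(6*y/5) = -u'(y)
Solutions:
 u(y) = C1 + 5*exp(6*y/5)


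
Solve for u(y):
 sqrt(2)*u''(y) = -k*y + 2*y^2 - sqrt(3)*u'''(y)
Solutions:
 u(y) = C1 + C2*y + C3*exp(-sqrt(6)*y/3) + sqrt(2)*y^4/12 + y^3*(-sqrt(2)*k - 4*sqrt(3))/12 + y^2*(sqrt(3)*k + 6*sqrt(2))/4


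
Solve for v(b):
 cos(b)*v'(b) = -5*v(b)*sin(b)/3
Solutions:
 v(b) = C1*cos(b)^(5/3)


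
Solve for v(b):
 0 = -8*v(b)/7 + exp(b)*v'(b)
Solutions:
 v(b) = C1*exp(-8*exp(-b)/7)


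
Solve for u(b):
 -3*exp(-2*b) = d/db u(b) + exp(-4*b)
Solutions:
 u(b) = C1 + 3*exp(-2*b)/2 + exp(-4*b)/4


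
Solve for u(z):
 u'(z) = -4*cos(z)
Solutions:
 u(z) = C1 - 4*sin(z)


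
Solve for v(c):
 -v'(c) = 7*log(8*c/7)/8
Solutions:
 v(c) = C1 - 7*c*log(c)/8 - 21*c*log(2)/8 + 7*c/8 + 7*c*log(7)/8


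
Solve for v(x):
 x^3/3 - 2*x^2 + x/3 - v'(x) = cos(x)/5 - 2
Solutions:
 v(x) = C1 + x^4/12 - 2*x^3/3 + x^2/6 + 2*x - sin(x)/5


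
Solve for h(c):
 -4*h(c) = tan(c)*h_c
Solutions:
 h(c) = C1/sin(c)^4


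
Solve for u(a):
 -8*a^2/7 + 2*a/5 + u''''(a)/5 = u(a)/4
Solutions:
 u(a) = C1*exp(-sqrt(2)*5^(1/4)*a/2) + C2*exp(sqrt(2)*5^(1/4)*a/2) + C3*sin(sqrt(2)*5^(1/4)*a/2) + C4*cos(sqrt(2)*5^(1/4)*a/2) - 32*a^2/7 + 8*a/5


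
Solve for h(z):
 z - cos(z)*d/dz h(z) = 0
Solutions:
 h(z) = C1 + Integral(z/cos(z), z)


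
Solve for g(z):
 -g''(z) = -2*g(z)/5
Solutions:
 g(z) = C1*exp(-sqrt(10)*z/5) + C2*exp(sqrt(10)*z/5)


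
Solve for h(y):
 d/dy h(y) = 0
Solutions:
 h(y) = C1


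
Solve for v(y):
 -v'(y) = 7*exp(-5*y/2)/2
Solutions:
 v(y) = C1 + 7*exp(-5*y/2)/5


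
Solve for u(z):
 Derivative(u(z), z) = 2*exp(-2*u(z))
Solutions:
 u(z) = log(-sqrt(C1 + 4*z))
 u(z) = log(C1 + 4*z)/2


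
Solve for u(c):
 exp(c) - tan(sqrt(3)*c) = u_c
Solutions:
 u(c) = C1 + exp(c) + sqrt(3)*log(cos(sqrt(3)*c))/3


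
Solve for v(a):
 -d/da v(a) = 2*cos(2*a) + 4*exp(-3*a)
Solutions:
 v(a) = C1 - sin(2*a) + 4*exp(-3*a)/3


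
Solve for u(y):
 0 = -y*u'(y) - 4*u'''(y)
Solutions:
 u(y) = C1 + Integral(C2*airyai(-2^(1/3)*y/2) + C3*airybi(-2^(1/3)*y/2), y)


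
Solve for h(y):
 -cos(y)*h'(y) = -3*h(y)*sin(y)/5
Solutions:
 h(y) = C1/cos(y)^(3/5)


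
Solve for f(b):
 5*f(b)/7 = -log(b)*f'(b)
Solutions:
 f(b) = C1*exp(-5*li(b)/7)


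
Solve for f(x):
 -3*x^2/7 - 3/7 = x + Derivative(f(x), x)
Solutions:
 f(x) = C1 - x^3/7 - x^2/2 - 3*x/7


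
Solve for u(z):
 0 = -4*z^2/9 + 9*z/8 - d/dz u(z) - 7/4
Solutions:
 u(z) = C1 - 4*z^3/27 + 9*z^2/16 - 7*z/4


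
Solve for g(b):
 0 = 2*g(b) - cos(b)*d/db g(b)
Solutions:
 g(b) = C1*(sin(b) + 1)/(sin(b) - 1)


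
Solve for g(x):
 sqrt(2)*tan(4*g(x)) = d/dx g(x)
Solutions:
 g(x) = -asin(C1*exp(4*sqrt(2)*x))/4 + pi/4
 g(x) = asin(C1*exp(4*sqrt(2)*x))/4


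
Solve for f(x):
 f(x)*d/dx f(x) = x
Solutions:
 f(x) = -sqrt(C1 + x^2)
 f(x) = sqrt(C1 + x^2)


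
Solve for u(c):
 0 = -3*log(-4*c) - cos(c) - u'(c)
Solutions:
 u(c) = C1 - 3*c*log(-c) - 6*c*log(2) + 3*c - sin(c)


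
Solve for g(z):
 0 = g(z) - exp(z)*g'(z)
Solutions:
 g(z) = C1*exp(-exp(-z))


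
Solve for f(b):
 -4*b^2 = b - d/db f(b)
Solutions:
 f(b) = C1 + 4*b^3/3 + b^2/2


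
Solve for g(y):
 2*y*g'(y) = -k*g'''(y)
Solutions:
 g(y) = C1 + Integral(C2*airyai(2^(1/3)*y*(-1/k)^(1/3)) + C3*airybi(2^(1/3)*y*(-1/k)^(1/3)), y)


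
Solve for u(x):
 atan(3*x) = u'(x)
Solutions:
 u(x) = C1 + x*atan(3*x) - log(9*x^2 + 1)/6


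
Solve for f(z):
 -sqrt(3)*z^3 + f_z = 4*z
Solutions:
 f(z) = C1 + sqrt(3)*z^4/4 + 2*z^2


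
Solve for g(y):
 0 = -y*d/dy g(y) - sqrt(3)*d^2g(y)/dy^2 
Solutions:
 g(y) = C1 + C2*erf(sqrt(2)*3^(3/4)*y/6)


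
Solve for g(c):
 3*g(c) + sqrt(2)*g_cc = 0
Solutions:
 g(c) = C1*sin(2^(3/4)*sqrt(3)*c/2) + C2*cos(2^(3/4)*sqrt(3)*c/2)


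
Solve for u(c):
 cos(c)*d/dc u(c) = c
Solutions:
 u(c) = C1 + Integral(c/cos(c), c)


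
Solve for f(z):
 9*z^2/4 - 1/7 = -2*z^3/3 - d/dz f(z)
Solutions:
 f(z) = C1 - z^4/6 - 3*z^3/4 + z/7


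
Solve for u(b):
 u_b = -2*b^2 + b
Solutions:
 u(b) = C1 - 2*b^3/3 + b^2/2


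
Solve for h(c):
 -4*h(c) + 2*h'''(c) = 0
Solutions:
 h(c) = C3*exp(2^(1/3)*c) + (C1*sin(2^(1/3)*sqrt(3)*c/2) + C2*cos(2^(1/3)*sqrt(3)*c/2))*exp(-2^(1/3)*c/2)


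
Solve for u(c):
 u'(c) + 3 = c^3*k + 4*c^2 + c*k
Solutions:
 u(c) = C1 + c^4*k/4 + 4*c^3/3 + c^2*k/2 - 3*c


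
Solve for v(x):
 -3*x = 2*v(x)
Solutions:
 v(x) = -3*x/2


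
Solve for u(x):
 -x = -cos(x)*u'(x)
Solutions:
 u(x) = C1 + Integral(x/cos(x), x)


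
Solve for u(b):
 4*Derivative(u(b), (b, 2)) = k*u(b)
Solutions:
 u(b) = C1*exp(-b*sqrt(k)/2) + C2*exp(b*sqrt(k)/2)


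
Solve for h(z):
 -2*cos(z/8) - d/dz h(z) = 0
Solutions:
 h(z) = C1 - 16*sin(z/8)


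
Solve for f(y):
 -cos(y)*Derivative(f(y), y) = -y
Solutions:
 f(y) = C1 + Integral(y/cos(y), y)


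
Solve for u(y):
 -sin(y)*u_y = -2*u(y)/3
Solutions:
 u(y) = C1*(cos(y) - 1)^(1/3)/(cos(y) + 1)^(1/3)


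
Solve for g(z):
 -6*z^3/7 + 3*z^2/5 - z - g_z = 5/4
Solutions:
 g(z) = C1 - 3*z^4/14 + z^3/5 - z^2/2 - 5*z/4


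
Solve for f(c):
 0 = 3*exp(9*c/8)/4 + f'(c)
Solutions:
 f(c) = C1 - 2*exp(9*c/8)/3


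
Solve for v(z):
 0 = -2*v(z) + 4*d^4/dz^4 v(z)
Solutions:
 v(z) = C1*exp(-2^(3/4)*z/2) + C2*exp(2^(3/4)*z/2) + C3*sin(2^(3/4)*z/2) + C4*cos(2^(3/4)*z/2)


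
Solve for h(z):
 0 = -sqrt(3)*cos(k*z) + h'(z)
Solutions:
 h(z) = C1 + sqrt(3)*sin(k*z)/k


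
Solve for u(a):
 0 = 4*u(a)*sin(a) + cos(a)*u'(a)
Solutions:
 u(a) = C1*cos(a)^4


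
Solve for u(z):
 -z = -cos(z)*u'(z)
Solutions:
 u(z) = C1 + Integral(z/cos(z), z)


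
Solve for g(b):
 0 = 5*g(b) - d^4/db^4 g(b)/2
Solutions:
 g(b) = C1*exp(-10^(1/4)*b) + C2*exp(10^(1/4)*b) + C3*sin(10^(1/4)*b) + C4*cos(10^(1/4)*b)


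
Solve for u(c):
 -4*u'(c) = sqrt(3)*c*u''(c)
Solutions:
 u(c) = C1 + C2*c^(1 - 4*sqrt(3)/3)


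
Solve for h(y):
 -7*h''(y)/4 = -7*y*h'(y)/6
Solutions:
 h(y) = C1 + C2*erfi(sqrt(3)*y/3)


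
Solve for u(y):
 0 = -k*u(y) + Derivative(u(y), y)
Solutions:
 u(y) = C1*exp(k*y)


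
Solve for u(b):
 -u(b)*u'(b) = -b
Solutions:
 u(b) = -sqrt(C1 + b^2)
 u(b) = sqrt(C1 + b^2)


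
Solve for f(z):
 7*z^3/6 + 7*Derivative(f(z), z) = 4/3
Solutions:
 f(z) = C1 - z^4/24 + 4*z/21


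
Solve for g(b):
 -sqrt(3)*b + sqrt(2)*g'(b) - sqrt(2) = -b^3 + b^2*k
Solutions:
 g(b) = C1 - sqrt(2)*b^4/8 + sqrt(2)*b^3*k/6 + sqrt(6)*b^2/4 + b


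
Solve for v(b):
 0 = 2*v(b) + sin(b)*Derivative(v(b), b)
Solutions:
 v(b) = C1*(cos(b) + 1)/(cos(b) - 1)


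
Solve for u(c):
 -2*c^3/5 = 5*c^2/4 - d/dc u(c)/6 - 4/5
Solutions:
 u(c) = C1 + 3*c^4/5 + 5*c^3/2 - 24*c/5


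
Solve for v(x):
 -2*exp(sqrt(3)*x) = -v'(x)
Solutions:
 v(x) = C1 + 2*sqrt(3)*exp(sqrt(3)*x)/3


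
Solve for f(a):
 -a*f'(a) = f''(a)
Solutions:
 f(a) = C1 + C2*erf(sqrt(2)*a/2)


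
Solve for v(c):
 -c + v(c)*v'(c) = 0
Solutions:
 v(c) = -sqrt(C1 + c^2)
 v(c) = sqrt(C1 + c^2)


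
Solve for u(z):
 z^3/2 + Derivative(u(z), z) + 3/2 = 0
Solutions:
 u(z) = C1 - z^4/8 - 3*z/2


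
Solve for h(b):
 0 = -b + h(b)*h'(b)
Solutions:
 h(b) = -sqrt(C1 + b^2)
 h(b) = sqrt(C1 + b^2)


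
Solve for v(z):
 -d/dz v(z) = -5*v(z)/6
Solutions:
 v(z) = C1*exp(5*z/6)


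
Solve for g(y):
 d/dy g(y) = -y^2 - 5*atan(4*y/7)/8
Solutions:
 g(y) = C1 - y^3/3 - 5*y*atan(4*y/7)/8 + 35*log(16*y^2 + 49)/64


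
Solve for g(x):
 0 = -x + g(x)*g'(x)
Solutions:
 g(x) = -sqrt(C1 + x^2)
 g(x) = sqrt(C1 + x^2)


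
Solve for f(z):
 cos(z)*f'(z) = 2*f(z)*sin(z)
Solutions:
 f(z) = C1/cos(z)^2


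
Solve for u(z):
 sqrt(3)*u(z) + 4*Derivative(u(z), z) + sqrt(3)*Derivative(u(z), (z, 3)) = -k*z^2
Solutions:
 u(z) = C1*exp(2^(1/3)*z*(-8*sqrt(3)/(27 + sqrt(3)*sqrt(243 + 256*sqrt(3)))^(1/3) + 2^(1/3)*(27 + sqrt(3)*sqrt(243 + 256*sqrt(3)))^(1/3))/12)*sin(2^(1/3)*z*(2/(27 + sqrt(3)*sqrt(243 + 256*sqrt(3)))^(1/3) + 2^(1/3)*sqrt(3)*(27 + sqrt(3)*sqrt(243 + 256*sqrt(3)))^(1/3)/12)) + C2*exp(2^(1/3)*z*(-8*sqrt(3)/(27 + sqrt(3)*sqrt(243 + 256*sqrt(3)))^(1/3) + 2^(1/3)*(27 + sqrt(3)*sqrt(243 + 256*sqrt(3)))^(1/3))/12)*cos(2^(1/3)*z*(2/(27 + sqrt(3)*sqrt(243 + 256*sqrt(3)))^(1/3) + 2^(1/3)*sqrt(3)*(27 + sqrt(3)*sqrt(243 + 256*sqrt(3)))^(1/3)/12)) + C3*exp(-2^(1/3)*z*(-8*sqrt(3)/(27 + sqrt(3)*sqrt(243 + 256*sqrt(3)))^(1/3) + 2^(1/3)*(27 + sqrt(3)*sqrt(243 + 256*sqrt(3)))^(1/3))/6) - sqrt(3)*k*z^2/3 + 8*k*z/3 - 32*sqrt(3)*k/9


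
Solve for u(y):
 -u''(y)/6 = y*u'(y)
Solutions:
 u(y) = C1 + C2*erf(sqrt(3)*y)


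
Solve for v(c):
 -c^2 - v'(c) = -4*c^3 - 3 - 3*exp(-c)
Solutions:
 v(c) = C1 + c^4 - c^3/3 + 3*c - 3*exp(-c)


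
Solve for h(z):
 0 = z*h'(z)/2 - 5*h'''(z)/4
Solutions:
 h(z) = C1 + Integral(C2*airyai(2^(1/3)*5^(2/3)*z/5) + C3*airybi(2^(1/3)*5^(2/3)*z/5), z)


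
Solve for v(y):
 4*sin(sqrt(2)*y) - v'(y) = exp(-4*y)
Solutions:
 v(y) = C1 - 2*sqrt(2)*cos(sqrt(2)*y) + exp(-4*y)/4


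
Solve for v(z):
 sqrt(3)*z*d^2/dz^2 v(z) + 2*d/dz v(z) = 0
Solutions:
 v(z) = C1 + C2*z^(1 - 2*sqrt(3)/3)


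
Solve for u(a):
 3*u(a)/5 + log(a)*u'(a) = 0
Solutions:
 u(a) = C1*exp(-3*li(a)/5)


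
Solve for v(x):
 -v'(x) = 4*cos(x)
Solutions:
 v(x) = C1 - 4*sin(x)


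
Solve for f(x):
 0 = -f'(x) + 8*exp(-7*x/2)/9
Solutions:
 f(x) = C1 - 16*exp(-7*x/2)/63


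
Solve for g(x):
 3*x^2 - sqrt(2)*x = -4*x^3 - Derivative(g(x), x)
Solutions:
 g(x) = C1 - x^4 - x^3 + sqrt(2)*x^2/2


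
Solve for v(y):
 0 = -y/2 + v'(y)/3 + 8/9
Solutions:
 v(y) = C1 + 3*y^2/4 - 8*y/3


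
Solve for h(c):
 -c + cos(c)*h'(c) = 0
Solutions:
 h(c) = C1 + Integral(c/cos(c), c)


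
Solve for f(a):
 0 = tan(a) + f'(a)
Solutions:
 f(a) = C1 + log(cos(a))


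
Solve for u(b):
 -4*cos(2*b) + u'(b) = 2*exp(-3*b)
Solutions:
 u(b) = C1 + 2*sin(2*b) - 2*exp(-3*b)/3


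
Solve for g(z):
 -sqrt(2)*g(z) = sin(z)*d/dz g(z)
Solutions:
 g(z) = C1*(cos(z) + 1)^(sqrt(2)/2)/(cos(z) - 1)^(sqrt(2)/2)


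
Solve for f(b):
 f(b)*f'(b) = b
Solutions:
 f(b) = -sqrt(C1 + b^2)
 f(b) = sqrt(C1 + b^2)


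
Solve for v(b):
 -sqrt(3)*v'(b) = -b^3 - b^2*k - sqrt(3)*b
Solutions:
 v(b) = C1 + sqrt(3)*b^4/12 + sqrt(3)*b^3*k/9 + b^2/2


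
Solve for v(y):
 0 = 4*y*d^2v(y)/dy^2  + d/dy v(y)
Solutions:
 v(y) = C1 + C2*y^(3/4)
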